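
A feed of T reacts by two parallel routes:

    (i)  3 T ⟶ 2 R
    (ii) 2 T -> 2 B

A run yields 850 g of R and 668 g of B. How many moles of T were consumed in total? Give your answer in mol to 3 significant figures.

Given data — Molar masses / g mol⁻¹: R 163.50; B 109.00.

n(R) = 850 / 163.50 = 5.199 mol
n(B) = 668 / 109.00 = 6.128 mol
n(T) via (i) = (3/2)×5.199 = 7.799 mol
n(T) via (ii) = (2/2)×6.128 = 6.128 mol
total n(T) = 7.799 + 6.128 = 13.93 mol

13.9 mol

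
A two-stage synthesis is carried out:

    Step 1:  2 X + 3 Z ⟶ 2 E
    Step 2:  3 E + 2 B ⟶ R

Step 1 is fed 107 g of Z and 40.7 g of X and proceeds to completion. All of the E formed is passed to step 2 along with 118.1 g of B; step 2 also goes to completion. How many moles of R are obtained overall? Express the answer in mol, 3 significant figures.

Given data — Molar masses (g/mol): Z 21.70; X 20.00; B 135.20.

0.437 mol

Step 1:
n(Z) = 107.0 / 21.70 = 4.931 mol
n(X) = 40.70 / 20.00 = 2.035 mol
n/ν for Z = 4.931/3 = 1.644
n/ν for X = 2.035/2 = 1.018
Smallest n/ν is X → limiting reagent.
n(E) produced = (2/2) × 2.035 = 2.035 mol
Step 2:
n(E) available = 2.035 mol
n(B) = 118.1 / 135.20 = 0.8735 mol
n/ν for E = 2.035/3 = 0.6783
n/ν for B = 0.8735/2 = 0.4368
Smallest n/ν is B → limiting reagent.
n(R) = (1/2) × 0.8735 = 0.4368 mol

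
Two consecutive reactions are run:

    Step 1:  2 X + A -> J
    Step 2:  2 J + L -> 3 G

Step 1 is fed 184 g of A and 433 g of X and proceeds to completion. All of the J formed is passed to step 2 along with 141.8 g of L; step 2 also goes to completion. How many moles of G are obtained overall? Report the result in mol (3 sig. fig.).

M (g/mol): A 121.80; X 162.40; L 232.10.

1.83 mol

Step 1:
n(A) = 184.0 / 121.80 = 1.511 mol
n(X) = 433.0 / 162.40 = 2.666 mol
n/ν for A = 1.511/1 = 1.511
n/ν for X = 2.666/2 = 1.333
Smallest n/ν is X → limiting reagent.
n(J) produced = (1/2) × 2.666 = 1.333 mol
Step 2:
n(J) available = 1.333 mol
n(L) = 141.8 / 232.10 = 0.6109 mol
n/ν for J = 1.333/2 = 0.6665
n/ν for L = 0.6109/1 = 0.6109
Smallest n/ν is L → limiting reagent.
n(G) = (3/1) × 0.6109 = 1.833 mol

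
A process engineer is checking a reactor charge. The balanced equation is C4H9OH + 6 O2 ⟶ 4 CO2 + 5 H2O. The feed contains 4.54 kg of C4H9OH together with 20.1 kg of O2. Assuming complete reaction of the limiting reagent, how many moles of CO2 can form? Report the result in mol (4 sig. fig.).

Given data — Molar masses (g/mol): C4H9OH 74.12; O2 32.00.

n(C4H9OH) = 4.540×1000 / 74.12 = 61.25 mol
n(O2) = 20.10×1000 / 32.00 = 628.1 mol
n/ν for C4H9OH = 61.25/1 = 61.25
n/ν for O2 = 628.1/6 = 104.7
Smallest n/ν is C4H9OH → limiting reagent.
n(CO2) = (4/1) × 61.25 = 245.0 mol

245.0 mol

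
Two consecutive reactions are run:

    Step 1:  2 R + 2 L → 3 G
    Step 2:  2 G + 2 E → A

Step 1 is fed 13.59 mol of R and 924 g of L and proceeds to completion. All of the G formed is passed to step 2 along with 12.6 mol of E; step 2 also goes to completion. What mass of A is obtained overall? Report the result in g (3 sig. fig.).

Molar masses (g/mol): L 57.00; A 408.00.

Step 1:
n(R) = 13.59 mol
n(L) = 924.0 / 57.00 = 16.21 mol
n/ν for R = 13.59/2 = 6.795
n/ν for L = 16.21/2 = 8.105
Smallest n/ν is R → limiting reagent.
n(G) produced = (3/2) × 13.59 = 20.39 mol
Step 2:
n(G) available = 20.39 mol
n(E) = 12.60 mol
n/ν for G = 20.39/2 = 10.20
n/ν for E = 12.60/2 = 6.300
Smallest n/ν is E → limiting reagent.
n(A) = (1/2) × 12.60 = 6.300 mol
mass = 6.300 × 408.00 = 2570 g

2570 g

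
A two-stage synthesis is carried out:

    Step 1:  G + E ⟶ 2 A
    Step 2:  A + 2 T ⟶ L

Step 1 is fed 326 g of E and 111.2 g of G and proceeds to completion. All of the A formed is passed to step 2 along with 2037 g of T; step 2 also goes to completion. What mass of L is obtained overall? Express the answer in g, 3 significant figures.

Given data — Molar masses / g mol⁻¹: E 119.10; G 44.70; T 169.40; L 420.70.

2090 g

Step 1:
n(E) = 326.0 / 119.10 = 2.737 mol
n(G) = 111.2 / 44.70 = 2.488 mol
n/ν for E = 2.737/1 = 2.737
n/ν for G = 2.488/1 = 2.488
Smallest n/ν is G → limiting reagent.
n(A) produced = (2/1) × 2.488 = 4.976 mol
Step 2:
n(A) available = 4.976 mol
n(T) = 2037 / 169.40 = 12.02 mol
n/ν for A = 4.976/1 = 4.976
n/ν for T = 12.02/2 = 6.010
Smallest n/ν is A → limiting reagent.
n(L) = (1/1) × 4.976 = 4.976 mol
mass = 4.976 × 420.70 = 2093 g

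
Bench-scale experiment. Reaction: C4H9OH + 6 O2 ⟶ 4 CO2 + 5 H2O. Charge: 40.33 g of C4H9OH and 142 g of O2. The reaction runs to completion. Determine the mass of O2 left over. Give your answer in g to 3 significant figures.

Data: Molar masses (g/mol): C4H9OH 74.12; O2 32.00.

n(C4H9OH) = 40.33 / 74.12 = 0.5441 mol
n(O2) = 142.0 / 32.00 = 4.438 mol
n/ν → C4H9OH: 0.5441, O2: 0.7397; C4H9OH is limiting.
O2 consumed = (6/1) × 0.5441 = 3.265 mol
O2 remaining = 4.438 − 3.265 = 1.173 mol
mass = 1.173 × 32.00 = 37.54 g

37.5 g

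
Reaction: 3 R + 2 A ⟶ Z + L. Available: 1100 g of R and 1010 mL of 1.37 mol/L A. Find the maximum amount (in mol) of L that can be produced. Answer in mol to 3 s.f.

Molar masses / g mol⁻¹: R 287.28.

0.692 mol

n(R) = 1100 / 287.28 = 3.829 mol
n(A) = 1.37 × 1010/1000 = 1.384 mol
n/ν for R = 3.829/3 = 1.276
n/ν for A = 1.384/2 = 0.6920
Smallest n/ν is A → limiting reagent.
n(L) = (1/2) × 1.384 = 0.6920 mol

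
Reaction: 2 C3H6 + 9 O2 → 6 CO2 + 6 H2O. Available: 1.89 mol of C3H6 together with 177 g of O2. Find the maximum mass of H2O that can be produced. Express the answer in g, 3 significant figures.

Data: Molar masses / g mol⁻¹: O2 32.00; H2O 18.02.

66.4 g

n(C3H6) = 1.890 mol
n(O2) = 177.0 / 32.00 = 5.531 mol
n/ν for C3H6 = 1.890/2 = 0.9450
n/ν for O2 = 5.531/9 = 0.6146
Smallest n/ν is O2 → limiting reagent.
n(H2O) = (6/9) × 5.531 = 3.687 mol
mass = 3.687 × 18.02 = 66.44 g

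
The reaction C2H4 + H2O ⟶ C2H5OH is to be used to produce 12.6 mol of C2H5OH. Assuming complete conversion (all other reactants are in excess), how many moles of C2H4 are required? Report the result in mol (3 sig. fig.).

n(C2H5OH) = 12.60 mol
n(C2H4) = (1/1) × 12.60 = 12.60 mol

12.6 mol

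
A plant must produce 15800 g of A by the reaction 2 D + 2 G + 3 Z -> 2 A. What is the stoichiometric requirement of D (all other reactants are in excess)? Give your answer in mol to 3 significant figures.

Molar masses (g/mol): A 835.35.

n(A) = 15800 / 835.35 = 18.91 mol
n(D) = (2/2) × 18.91 = 18.91 mol

18.9 mol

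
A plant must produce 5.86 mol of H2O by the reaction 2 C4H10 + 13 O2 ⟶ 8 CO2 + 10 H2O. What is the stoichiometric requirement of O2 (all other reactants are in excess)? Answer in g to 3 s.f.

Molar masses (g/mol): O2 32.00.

n(H2O) = 5.860 mol
n(O2) = (13/10) × 5.860 = 7.618 mol
mass = 7.618 × 32.00 = 243.8 g

244 g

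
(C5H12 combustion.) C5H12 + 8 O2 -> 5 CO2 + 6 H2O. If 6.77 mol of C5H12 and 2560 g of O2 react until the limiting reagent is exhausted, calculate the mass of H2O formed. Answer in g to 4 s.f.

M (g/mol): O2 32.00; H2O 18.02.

n(C5H12) = 6.770 mol
n(O2) = 2560 / 32.00 = 80.00 mol
n/ν for C5H12 = 6.770/1 = 6.770
n/ν for O2 = 80.00/8 = 10.00
Smallest n/ν is C5H12 → limiting reagent.
n(H2O) = (6/1) × 6.770 = 40.62 mol
mass = 40.62 × 18.02 = 732.0 g

732.0 g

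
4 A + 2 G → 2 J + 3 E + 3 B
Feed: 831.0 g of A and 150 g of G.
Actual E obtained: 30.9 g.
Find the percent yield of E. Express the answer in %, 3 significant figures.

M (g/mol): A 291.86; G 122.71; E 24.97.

67.5 %

n(A) = 831.0 / 291.86 = 2.847 mol
n(G) = 150.0 / 122.71 = 1.222 mol
n/ν → A: 0.7118, G: 0.6110; G is limiting.
theoretical n(E) = (3/2) × 1.222 = 1.833 mol → 45.77 g
% yield = 30.9 / 45.77 × 100 = 67.51 %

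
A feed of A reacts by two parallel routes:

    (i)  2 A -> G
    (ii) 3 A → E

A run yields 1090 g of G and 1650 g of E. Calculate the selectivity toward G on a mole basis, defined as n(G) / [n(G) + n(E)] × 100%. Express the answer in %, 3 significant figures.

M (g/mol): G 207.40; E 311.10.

49.8 %

n(G) = 1090 / 207.40 = 5.256 mol
n(E) = 1650 / 311.10 = 5.304 mol
selectivity = 5.256/(5.256+5.304) × 100 = 49.77 %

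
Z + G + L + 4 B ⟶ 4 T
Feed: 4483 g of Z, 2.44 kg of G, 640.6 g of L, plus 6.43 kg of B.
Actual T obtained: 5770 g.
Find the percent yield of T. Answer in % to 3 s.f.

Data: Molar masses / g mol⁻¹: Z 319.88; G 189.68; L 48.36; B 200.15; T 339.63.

n(Z) = 4483 / 319.88 = 14.01 mol
n(G) = 2.440×1000 / 189.68 = 12.86 mol
n(L) = 640.6 / 48.36 = 13.25 mol
n(B) = 6.430×1000 / 200.15 = 32.13 mol
n/ν → Z: 14.01, G: 12.86, L: 13.25, B: 8.033; B is limiting.
theoretical n(T) = (4/4) × 32.13 = 32.13 mol → 10910 g
% yield = 5770 / 10910 × 100 = 52.89 %

52.9 %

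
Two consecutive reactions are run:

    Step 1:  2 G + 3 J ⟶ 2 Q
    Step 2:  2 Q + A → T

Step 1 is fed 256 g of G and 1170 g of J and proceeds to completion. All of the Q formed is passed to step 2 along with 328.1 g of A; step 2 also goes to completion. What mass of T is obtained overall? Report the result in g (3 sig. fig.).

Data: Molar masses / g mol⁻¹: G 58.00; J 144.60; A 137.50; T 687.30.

1520 g

Step 1:
n(G) = 256.0 / 58.00 = 4.414 mol
n(J) = 1170 / 144.60 = 8.091 mol
n/ν for G = 4.414/2 = 2.207
n/ν for J = 8.091/3 = 2.697
Smallest n/ν is G → limiting reagent.
n(Q) produced = (2/2) × 4.414 = 4.414 mol
Step 2:
n(Q) available = 4.414 mol
n(A) = 328.1 / 137.50 = 2.386 mol
n/ν for Q = 4.414/2 = 2.207
n/ν for A = 2.386/1 = 2.386
Smallest n/ν is Q → limiting reagent.
n(T) = (1/2) × 4.414 = 2.207 mol
mass = 2.207 × 687.30 = 1517 g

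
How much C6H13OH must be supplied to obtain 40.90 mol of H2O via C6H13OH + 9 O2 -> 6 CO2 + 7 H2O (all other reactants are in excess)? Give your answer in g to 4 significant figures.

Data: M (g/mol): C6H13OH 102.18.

n(H2O) = 40.90 mol
n(C6H13OH) = (1/7) × 40.90 = 5.843 mol
mass = 5.843 × 102.18 = 597.0 g

597.0 g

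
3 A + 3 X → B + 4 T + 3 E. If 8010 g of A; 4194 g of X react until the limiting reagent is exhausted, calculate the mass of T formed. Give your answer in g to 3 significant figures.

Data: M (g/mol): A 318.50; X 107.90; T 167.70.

5620 g

n(A) = 8010 / 318.50 = 25.15 mol
n(X) = 4194 / 107.90 = 38.87 mol
n/ν for A = 25.15/3 = 8.383
n/ν for X = 38.87/3 = 12.96
Smallest n/ν is A → limiting reagent.
n(T) = (4/3) × 25.15 = 33.53 mol
mass = 33.53 × 167.70 = 5623 g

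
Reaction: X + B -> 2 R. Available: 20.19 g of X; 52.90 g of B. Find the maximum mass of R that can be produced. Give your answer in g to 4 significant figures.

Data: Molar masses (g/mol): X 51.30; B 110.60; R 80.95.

63.72 g

n(X) = 20.19 / 51.30 = 0.3936 mol
n(B) = 52.90 / 110.60 = 0.4783 mol
n/ν → X: 0.3936, B: 0.4783; X is limiting.
n(R) = (2/1) × 0.3936 = 0.7872 mol
mass = 0.7872 × 80.95 = 63.72 g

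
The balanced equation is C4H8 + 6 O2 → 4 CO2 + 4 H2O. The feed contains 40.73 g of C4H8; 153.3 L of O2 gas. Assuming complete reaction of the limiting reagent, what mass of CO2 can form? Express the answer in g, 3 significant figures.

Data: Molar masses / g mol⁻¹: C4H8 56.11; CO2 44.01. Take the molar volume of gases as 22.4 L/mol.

n(C4H8) = 40.73 / 56.11 = 0.7259 mol
n(O2) = 153.3 / 22.4 = 6.844 mol
n/ν for C4H8 = 0.7259/1 = 0.7259
n/ν for O2 = 6.844/6 = 1.141
Smallest n/ν is C4H8 → limiting reagent.
n(CO2) = (4/1) × 0.7259 = 2.904 mol
mass = 2.904 × 44.01 = 127.8 g

128 g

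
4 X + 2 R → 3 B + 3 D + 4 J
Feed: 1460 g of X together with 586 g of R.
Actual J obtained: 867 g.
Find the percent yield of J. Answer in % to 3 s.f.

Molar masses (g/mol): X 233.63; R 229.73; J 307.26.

n(X) = 1460 / 233.63 = 6.249 mol
n(R) = 586.0 / 229.73 = 2.551 mol
n/ν for X = 6.249/4 = 1.562
n/ν for R = 2.551/2 = 1.276
Smallest n/ν is R → limiting reagent.
theoretical n(J) = (4/2) × 2.551 = 5.102 mol → 1568 g
% yield = 867 / 1568 × 100 = 55.29 %

55.3 %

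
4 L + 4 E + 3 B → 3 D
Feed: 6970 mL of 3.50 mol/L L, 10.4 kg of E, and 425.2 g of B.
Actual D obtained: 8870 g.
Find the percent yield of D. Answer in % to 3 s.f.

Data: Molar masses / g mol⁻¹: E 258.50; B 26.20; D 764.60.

n(L) = 3.50 × 6970/1000 = 24.40 mol
n(E) = 10.40×1000 / 258.50 = 40.23 mol
n(B) = 425.2 / 26.20 = 16.23 mol
n/ν for L = 24.40/4 = 6.100
n/ν for E = 40.23/4 = 10.06
n/ν for B = 16.23/3 = 5.410
Smallest n/ν is B → limiting reagent.
theoretical n(D) = (3/3) × 16.23 = 16.23 mol → 12410 g
% yield = 8870 / 12410 × 100 = 71.47 %

71.5 %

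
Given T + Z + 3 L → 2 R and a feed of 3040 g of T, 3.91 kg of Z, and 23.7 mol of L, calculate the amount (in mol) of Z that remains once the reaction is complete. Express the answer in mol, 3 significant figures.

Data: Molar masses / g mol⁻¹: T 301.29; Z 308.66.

n(T) = 3040 / 301.29 = 10.09 mol
n(Z) = 3.910×1000 / 308.66 = 12.67 mol
n(L) = 23.70 mol
n/ν for T = 10.09/1 = 10.09
n/ν for Z = 12.67/1 = 12.67
n/ν for L = 23.70/3 = 7.900
Smallest n/ν is L → limiting reagent.
Z consumed = (1/3) × 23.70 = 7.900 mol
Z remaining = 12.67 − 7.900 = 4.770 mol

4.77 mol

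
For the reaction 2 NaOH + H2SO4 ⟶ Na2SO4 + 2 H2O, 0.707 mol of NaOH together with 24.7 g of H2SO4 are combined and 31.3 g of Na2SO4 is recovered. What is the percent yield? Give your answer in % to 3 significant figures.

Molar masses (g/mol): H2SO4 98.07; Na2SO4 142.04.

n(NaOH) = 0.7070 mol
n(H2SO4) = 24.70 / 98.07 = 0.2519 mol
n/ν → NaOH: 0.3535, H2SO4: 0.2519; H2SO4 is limiting.
theoretical n(Na2SO4) = (1/1) × 0.2519 = 0.2519 mol → 35.78 g
% yield = 31.3 / 35.78 × 100 = 87.48 %

87.5 %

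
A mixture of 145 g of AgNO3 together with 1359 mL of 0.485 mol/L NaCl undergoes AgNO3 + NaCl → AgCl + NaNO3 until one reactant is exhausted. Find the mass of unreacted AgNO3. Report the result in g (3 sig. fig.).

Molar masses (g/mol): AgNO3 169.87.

n(AgNO3) = 145.0 / 169.87 = 0.8536 mol
n(NaCl) = 0.485 × 1359/1000 = 0.6591 mol
n/ν → AgNO3: 0.8536, NaCl: 0.6591; NaCl is limiting.
AgNO3 consumed = (1/1) × 0.6591 = 0.6591 mol
AgNO3 remaining = 0.8536 − 0.6591 = 0.1945 mol
mass = 0.1945 × 169.87 = 33.04 g

33.0 g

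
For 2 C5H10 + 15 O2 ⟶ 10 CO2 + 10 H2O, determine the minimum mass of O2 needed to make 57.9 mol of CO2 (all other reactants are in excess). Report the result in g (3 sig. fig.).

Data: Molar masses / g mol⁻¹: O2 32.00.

n(CO2) = 57.90 mol
n(O2) = (15/10) × 57.90 = 86.85 mol
mass = 86.85 × 32.00 = 2779 g

2780 g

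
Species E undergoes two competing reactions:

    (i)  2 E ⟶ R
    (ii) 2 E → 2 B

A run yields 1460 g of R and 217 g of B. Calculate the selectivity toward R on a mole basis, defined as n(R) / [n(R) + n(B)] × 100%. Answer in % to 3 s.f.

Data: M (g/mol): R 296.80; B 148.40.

77.1 %

n(R) = 1460 / 296.80 = 4.919 mol
n(B) = 217 / 148.40 = 1.462 mol
selectivity = 4.919/(4.919+1.462) × 100 = 77.09 %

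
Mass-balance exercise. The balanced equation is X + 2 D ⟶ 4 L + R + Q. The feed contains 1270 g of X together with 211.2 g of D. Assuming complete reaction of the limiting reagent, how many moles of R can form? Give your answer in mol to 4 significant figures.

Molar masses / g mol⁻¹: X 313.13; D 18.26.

n(X) = 1270 / 313.13 = 4.056 mol
n(D) = 211.2 / 18.26 = 11.57 mol
n/ν → X: 4.056, D: 5.785; X is limiting.
n(R) = (1/1) × 4.056 = 4.056 mol

4.056 mol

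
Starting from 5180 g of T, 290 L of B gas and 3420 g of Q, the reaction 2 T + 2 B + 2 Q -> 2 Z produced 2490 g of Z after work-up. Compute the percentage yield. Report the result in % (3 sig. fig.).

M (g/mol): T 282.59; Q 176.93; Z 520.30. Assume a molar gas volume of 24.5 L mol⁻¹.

40.4 %

n(T) = 5180 / 282.59 = 18.33 mol
n(B) = 290.0 / 24.5 = 11.84 mol
n(Q) = 3420 / 176.93 = 19.33 mol
n/ν for T = 18.33/2 = 9.165
n/ν for B = 11.84/2 = 5.920
n/ν for Q = 19.33/2 = 9.665
Smallest n/ν is B → limiting reagent.
theoretical n(Z) = (2/2) × 11.84 = 11.84 mol → 6160 g
% yield = 2490 / 6160 × 100 = 40.42 %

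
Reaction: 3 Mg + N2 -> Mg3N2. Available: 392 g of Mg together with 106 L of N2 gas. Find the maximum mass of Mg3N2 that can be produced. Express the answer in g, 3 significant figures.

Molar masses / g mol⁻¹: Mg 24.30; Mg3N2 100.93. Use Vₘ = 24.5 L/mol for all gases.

437 g

n(Mg) = 392.0 / 24.30 = 16.13 mol
n(N2) = 106.0 / 24.5 = 4.327 mol
n/ν → Mg: 5.377, N2: 4.327; N2 is limiting.
n(Mg3N2) = (1/1) × 4.327 = 4.327 mol
mass = 4.327 × 100.93 = 436.7 g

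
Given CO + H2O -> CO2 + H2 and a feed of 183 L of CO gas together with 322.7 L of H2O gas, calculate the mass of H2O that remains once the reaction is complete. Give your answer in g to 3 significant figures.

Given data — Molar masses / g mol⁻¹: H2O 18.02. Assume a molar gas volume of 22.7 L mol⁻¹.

111 g

n(CO) = 183.0 / 22.7 = 8.062 mol
n(H2O) = 322.7 / 22.7 = 14.22 mol
n/ν → CO: 8.062, H2O: 14.22; CO is limiting.
H2O consumed = (1/1) × 8.062 = 8.062 mol
H2O remaining = 14.22 − 8.062 = 6.158 mol
mass = 6.158 × 18.02 = 111.0 g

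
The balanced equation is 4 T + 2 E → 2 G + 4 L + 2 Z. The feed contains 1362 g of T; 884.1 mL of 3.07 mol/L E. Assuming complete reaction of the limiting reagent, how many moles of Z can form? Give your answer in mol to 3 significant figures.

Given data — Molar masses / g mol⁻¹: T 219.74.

2.71 mol

n(T) = 1362 / 219.74 = 6.198 mol
n(E) = 3.07 × 884.1/1000 = 2.714 mol
n/ν for T = 6.198/4 = 1.550
n/ν for E = 2.714/2 = 1.357
Smallest n/ν is E → limiting reagent.
n(Z) = (2/2) × 2.714 = 2.714 mol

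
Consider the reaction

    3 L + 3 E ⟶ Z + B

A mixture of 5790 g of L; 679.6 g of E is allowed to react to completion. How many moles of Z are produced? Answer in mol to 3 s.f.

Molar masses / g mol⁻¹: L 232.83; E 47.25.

4.79 mol

n(L) = 5790 / 232.83 = 24.87 mol
n(E) = 679.6 / 47.25 = 14.38 mol
n/ν → L: 8.290, E: 4.793; E is limiting.
n(Z) = (1/3) × 14.38 = 4.793 mol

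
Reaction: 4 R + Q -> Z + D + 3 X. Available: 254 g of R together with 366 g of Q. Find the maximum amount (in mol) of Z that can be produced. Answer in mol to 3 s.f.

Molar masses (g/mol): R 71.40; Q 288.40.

0.889 mol

n(R) = 254.0 / 71.40 = 3.557 mol
n(Q) = 366.0 / 288.40 = 1.269 mol
n/ν for R = 3.557/4 = 0.8893
n/ν for Q = 1.269/1 = 1.269
Smallest n/ν is R → limiting reagent.
n(Z) = (1/4) × 3.557 = 0.8893 mol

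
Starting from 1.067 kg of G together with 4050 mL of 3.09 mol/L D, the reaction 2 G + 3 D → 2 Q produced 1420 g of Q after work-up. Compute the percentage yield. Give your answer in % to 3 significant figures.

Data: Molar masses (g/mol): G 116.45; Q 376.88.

n(G) = 1.067×1000 / 116.45 = 9.163 mol
n(D) = 3.09 × 4050/1000 = 12.51 mol
n/ν for G = 9.163/2 = 4.582
n/ν for D = 12.51/3 = 4.170
Smallest n/ν is D → limiting reagent.
theoretical n(Q) = (2/3) × 12.51 = 8.340 mol → 3143 g
% yield = 1420 / 3143 × 100 = 45.18 %

45.2 %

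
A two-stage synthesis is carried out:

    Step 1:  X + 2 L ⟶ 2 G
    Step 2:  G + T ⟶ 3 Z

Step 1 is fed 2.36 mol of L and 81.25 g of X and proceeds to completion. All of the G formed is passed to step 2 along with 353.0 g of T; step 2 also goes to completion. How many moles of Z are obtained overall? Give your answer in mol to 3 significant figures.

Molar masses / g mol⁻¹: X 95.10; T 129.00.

Step 1:
n(L) = 2.360 mol
n(X) = 81.25 / 95.10 = 0.8544 mol
n/ν for L = 2.360/2 = 1.180
n/ν for X = 0.8544/1 = 0.8544
Smallest n/ν is X → limiting reagent.
n(G) produced = (2/1) × 0.8544 = 1.709 mol
Step 2:
n(G) available = 1.709 mol
n(T) = 353.0 / 129.00 = 2.736 mol
n/ν for G = 1.709/1 = 1.709
n/ν for T = 2.736/1 = 2.736
Smallest n/ν is G → limiting reagent.
n(Z) = (3/1) × 1.709 = 5.127 mol

5.13 mol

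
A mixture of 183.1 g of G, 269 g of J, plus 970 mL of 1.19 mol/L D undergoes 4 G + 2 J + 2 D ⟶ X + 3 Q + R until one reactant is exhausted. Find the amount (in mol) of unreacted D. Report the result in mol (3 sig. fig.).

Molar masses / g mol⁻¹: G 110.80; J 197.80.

0.328 mol

n(G) = 183.1 / 110.80 = 1.653 mol
n(J) = 269.0 / 197.80 = 1.360 mol
n(D) = 1.19 × 970.0/1000 = 1.154 mol
n/ν for G = 1.653/4 = 0.4133
n/ν for J = 1.360/2 = 0.6800
n/ν for D = 1.154/2 = 0.5770
Smallest n/ν is G → limiting reagent.
D consumed = (2/4) × 1.653 = 0.8265 mol
D remaining = 1.154 − 0.8265 = 0.3275 mol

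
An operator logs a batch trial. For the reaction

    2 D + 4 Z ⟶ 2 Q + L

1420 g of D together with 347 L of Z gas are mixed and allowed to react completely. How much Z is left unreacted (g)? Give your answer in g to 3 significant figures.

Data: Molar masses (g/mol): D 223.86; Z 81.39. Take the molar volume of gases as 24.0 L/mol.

n(D) = 1420 / 223.86 = 6.343 mol
n(Z) = 347.0 / 24.0 = 14.46 mol
n/ν for D = 6.343/2 = 3.172
n/ν for Z = 14.46/4 = 3.615
Smallest n/ν is D → limiting reagent.
Z consumed = (4/2) × 6.343 = 12.69 mol
Z remaining = 14.46 − 12.69 = 1.770 mol
mass = 1.770 × 81.39 = 144.1 g

144 g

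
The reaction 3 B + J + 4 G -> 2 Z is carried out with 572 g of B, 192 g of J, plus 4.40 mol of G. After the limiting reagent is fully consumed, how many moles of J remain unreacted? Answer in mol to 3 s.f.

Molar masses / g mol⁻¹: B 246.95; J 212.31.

0.132 mol

n(B) = 572.0 / 246.95 = 2.316 mol
n(J) = 192.0 / 212.31 = 0.9043 mol
n(G) = 4.400 mol
n/ν → B: 0.7720, J: 0.9043, G: 1.100; B is limiting.
J consumed = (1/3) × 2.316 = 0.7720 mol
J remaining = 0.9043 − 0.7720 = 0.1323 mol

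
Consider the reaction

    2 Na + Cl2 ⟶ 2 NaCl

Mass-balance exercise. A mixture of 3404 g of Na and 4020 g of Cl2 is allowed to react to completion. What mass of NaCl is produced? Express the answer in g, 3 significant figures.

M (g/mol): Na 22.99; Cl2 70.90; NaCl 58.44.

n(Na) = 3404 / 22.99 = 148.1 mol
n(Cl2) = 4020 / 70.90 = 56.70 mol
n/ν for Na = 148.1/2 = 74.05
n/ν for Cl2 = 56.70/1 = 56.70
Smallest n/ν is Cl2 → limiting reagent.
n(NaCl) = (2/1) × 56.70 = 113.4 mol
mass = 113.4 × 58.44 = 6627 g

6630 g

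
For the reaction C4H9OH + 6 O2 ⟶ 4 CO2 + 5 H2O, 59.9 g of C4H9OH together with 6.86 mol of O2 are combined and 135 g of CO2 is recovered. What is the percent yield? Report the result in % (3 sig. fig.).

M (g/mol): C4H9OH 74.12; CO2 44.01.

n(C4H9OH) = 59.90 / 74.12 = 0.8081 mol
n(O2) = 6.860 mol
n/ν for C4H9OH = 0.8081/1 = 0.8081
n/ν for O2 = 6.860/6 = 1.143
Smallest n/ν is C4H9OH → limiting reagent.
theoretical n(CO2) = (4/1) × 0.8081 = 3.232 mol → 142.2 g
% yield = 135 / 142.2 × 100 = 94.94 %

94.9 %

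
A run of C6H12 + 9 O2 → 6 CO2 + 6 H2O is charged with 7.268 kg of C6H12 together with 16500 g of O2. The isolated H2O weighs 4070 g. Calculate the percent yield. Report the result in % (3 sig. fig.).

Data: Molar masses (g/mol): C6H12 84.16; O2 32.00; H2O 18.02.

n(C6H12) = 7.268×1000 / 84.16 = 86.36 mol
n(O2) = 16500 / 32.00 = 515.6 mol
n/ν for C6H12 = 86.36/1 = 86.36
n/ν for O2 = 515.6/9 = 57.29
Smallest n/ν is O2 → limiting reagent.
theoretical n(H2O) = (6/9) × 515.6 = 343.7 mol → 6193 g
% yield = 4070 / 6193 × 100 = 65.72 %

65.7 %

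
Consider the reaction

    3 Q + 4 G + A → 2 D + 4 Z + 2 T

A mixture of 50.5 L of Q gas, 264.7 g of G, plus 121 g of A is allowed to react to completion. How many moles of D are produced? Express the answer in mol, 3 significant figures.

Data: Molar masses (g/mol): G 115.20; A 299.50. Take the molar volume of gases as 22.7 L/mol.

0.808 mol

n(Q) = 50.50 / 22.7 = 2.225 mol
n(G) = 264.7 / 115.20 = 2.298 mol
n(A) = 121.0 / 299.50 = 0.4040 mol
n/ν → Q: 0.7417, G: 0.5745, A: 0.4040; A is limiting.
n(D) = (2/1) × 0.4040 = 0.8080 mol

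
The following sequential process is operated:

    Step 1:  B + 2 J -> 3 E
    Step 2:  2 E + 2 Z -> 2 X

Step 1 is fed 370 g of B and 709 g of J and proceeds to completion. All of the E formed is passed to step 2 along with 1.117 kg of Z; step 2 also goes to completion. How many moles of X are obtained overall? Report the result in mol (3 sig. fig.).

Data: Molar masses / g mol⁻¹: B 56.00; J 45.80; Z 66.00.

16.9 mol

Step 1:
n(B) = 370.0 / 56.00 = 6.607 mol
n(J) = 709.0 / 45.80 = 15.48 mol
n/ν for B = 6.607/1 = 6.607
n/ν for J = 15.48/2 = 7.740
Smallest n/ν is B → limiting reagent.
n(E) produced = (3/1) × 6.607 = 19.82 mol
Step 2:
n(E) available = 19.82 mol
n(Z) = 1.117×1000 / 66.00 = 16.92 mol
n/ν for E = 19.82/2 = 9.910
n/ν for Z = 16.92/2 = 8.460
Smallest n/ν is Z → limiting reagent.
n(X) = (2/2) × 16.92 = 16.92 mol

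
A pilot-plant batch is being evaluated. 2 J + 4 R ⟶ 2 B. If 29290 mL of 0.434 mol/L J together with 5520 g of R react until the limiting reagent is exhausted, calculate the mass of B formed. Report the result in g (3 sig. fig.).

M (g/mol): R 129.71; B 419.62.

5330 g

n(J) = 0.434 × 29290/1000 = 12.71 mol
n(R) = 5520 / 129.71 = 42.56 mol
n/ν for J = 12.71/2 = 6.355
n/ν for R = 42.56/4 = 10.64
Smallest n/ν is J → limiting reagent.
n(B) = (2/2) × 12.71 = 12.71 mol
mass = 12.71 × 419.62 = 5333 g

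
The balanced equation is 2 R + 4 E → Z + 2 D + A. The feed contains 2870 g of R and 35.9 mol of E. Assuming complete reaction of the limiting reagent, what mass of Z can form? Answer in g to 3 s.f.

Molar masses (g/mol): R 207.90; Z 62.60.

432 g

n(R) = 2870 / 207.90 = 13.80 mol
n(E) = 35.90 mol
n/ν → R: 6.900, E: 8.975; R is limiting.
n(Z) = (1/2) × 13.80 = 6.900 mol
mass = 6.900 × 62.60 = 431.9 g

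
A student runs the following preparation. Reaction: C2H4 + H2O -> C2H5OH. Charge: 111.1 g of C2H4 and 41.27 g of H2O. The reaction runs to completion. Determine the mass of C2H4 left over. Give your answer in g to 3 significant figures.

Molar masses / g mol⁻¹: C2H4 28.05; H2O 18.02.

n(C2H4) = 111.1 / 28.05 = 3.961 mol
n(H2O) = 41.27 / 18.02 = 2.290 mol
n/ν for C2H4 = 3.961/1 = 3.961
n/ν for H2O = 2.290/1 = 2.290
Smallest n/ν is H2O → limiting reagent.
C2H4 consumed = (1/1) × 2.290 = 2.290 mol
C2H4 remaining = 3.961 − 2.290 = 1.671 mol
mass = 1.671 × 28.05 = 46.87 g

46.9 g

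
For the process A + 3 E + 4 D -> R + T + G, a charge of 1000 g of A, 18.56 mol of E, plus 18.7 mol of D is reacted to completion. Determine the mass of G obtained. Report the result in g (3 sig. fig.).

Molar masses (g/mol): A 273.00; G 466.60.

n(A) = 1000 / 273.00 = 3.663 mol
n(E) = 18.56 mol
n(D) = 18.70 mol
n/ν → A: 3.663, E: 6.187, D: 4.675; A is limiting.
n(G) = (1/1) × 3.663 = 3.663 mol
mass = 3.663 × 466.60 = 1709 g

1710 g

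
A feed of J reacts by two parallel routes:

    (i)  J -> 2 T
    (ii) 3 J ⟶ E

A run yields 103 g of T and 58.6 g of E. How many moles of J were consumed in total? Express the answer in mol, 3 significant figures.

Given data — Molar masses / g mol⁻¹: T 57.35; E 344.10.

1.41 mol

n(T) = 103 / 57.35 = 1.796 mol
n(E) = 58.6 / 344.10 = 0.1703 mol
n(J) via (i) = (1/2)×1.796 = 0.8980 mol
n(J) via (ii) = (3/1)×0.1703 = 0.5109 mol
total n(J) = 0.8980 + 0.5109 = 1.409 mol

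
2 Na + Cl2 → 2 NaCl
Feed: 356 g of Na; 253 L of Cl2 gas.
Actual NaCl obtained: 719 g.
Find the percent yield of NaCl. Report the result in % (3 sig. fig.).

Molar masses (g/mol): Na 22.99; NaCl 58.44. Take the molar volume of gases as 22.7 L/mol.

n(Na) = 356.0 / 22.99 = 15.48 mol
n(Cl2) = 253.0 / 22.7 = 11.15 mol
n/ν for Na = 15.48/2 = 7.740
n/ν for Cl2 = 11.15/1 = 11.15
Smallest n/ν is Na → limiting reagent.
theoretical n(NaCl) = (2/2) × 15.48 = 15.48 mol → 904.7 g
% yield = 719 / 904.7 × 100 = 79.47 %

79.5 %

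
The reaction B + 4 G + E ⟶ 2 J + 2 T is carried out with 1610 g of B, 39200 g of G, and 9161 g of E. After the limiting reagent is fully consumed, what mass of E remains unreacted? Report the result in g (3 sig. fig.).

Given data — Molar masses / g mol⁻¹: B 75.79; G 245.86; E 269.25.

n(B) = 1610 / 75.79 = 21.24 mol
n(G) = 39200 / 245.86 = 159.4 mol
n(E) = 9161 / 269.25 = 34.02 mol
n/ν for B = 21.24/1 = 21.24
n/ν for G = 159.4/4 = 39.85
n/ν for E = 34.02/1 = 34.02
Smallest n/ν is B → limiting reagent.
E consumed = (1/1) × 21.24 = 21.24 mol
E remaining = 34.02 − 21.24 = 12.78 mol
mass = 12.78 × 269.25 = 3441 g

3440 g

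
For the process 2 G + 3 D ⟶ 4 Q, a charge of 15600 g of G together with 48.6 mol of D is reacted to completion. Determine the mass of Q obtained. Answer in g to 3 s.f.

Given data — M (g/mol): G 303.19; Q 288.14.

n(G) = 15600 / 303.19 = 51.45 mol
n(D) = 48.60 mol
n/ν for G = 51.45/2 = 25.73
n/ν for D = 48.60/3 = 16.20
Smallest n/ν is D → limiting reagent.
n(Q) = (4/3) × 48.60 = 64.80 mol
mass = 64.80 × 288.14 = 18670 g

18700 g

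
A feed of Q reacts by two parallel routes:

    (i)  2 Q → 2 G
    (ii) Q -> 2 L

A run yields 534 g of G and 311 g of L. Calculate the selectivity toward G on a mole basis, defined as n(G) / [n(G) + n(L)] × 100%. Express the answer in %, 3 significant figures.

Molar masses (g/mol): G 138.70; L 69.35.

n(G) = 534 / 138.70 = 3.850 mol
n(L) = 311 / 69.35 = 4.484 mol
selectivity = 3.850/(3.850+4.484) × 100 = 46.20 %

46.2 %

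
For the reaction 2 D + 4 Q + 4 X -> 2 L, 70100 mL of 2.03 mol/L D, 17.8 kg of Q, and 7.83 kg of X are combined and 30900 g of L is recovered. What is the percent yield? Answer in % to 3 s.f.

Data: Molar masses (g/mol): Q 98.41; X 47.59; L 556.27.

67.5 %

n(D) = 2.03 × 70100/1000 = 142.3 mol
n(Q) = 17.80×1000 / 98.41 = 180.9 mol
n(X) = 7.830×1000 / 47.59 = 164.5 mol
n/ν for D = 142.3/2 = 71.15
n/ν for Q = 180.9/4 = 45.23
n/ν for X = 164.5/4 = 41.13
Smallest n/ν is X → limiting reagent.
theoretical n(L) = (2/4) × 164.5 = 82.25 mol → 45750 g
% yield = 30900 / 45750 × 100 = 67.54 %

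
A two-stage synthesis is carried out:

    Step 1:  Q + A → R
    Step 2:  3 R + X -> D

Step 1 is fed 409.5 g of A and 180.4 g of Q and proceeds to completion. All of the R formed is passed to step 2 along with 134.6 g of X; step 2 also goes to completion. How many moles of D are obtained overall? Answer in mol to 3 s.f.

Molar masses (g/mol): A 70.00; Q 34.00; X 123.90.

Step 1:
n(A) = 409.5 / 70.00 = 5.850 mol
n(Q) = 180.4 / 34.00 = 5.306 mol
n/ν for A = 5.850/1 = 5.850
n/ν for Q = 5.306/1 = 5.306
Smallest n/ν is Q → limiting reagent.
n(R) produced = (1/1) × 5.306 = 5.306 mol
Step 2:
n(R) available = 5.306 mol
n(X) = 134.6 / 123.90 = 1.086 mol
n/ν for R = 5.306/3 = 1.769
n/ν for X = 1.086/1 = 1.086
Smallest n/ν is X → limiting reagent.
n(D) = (1/1) × 1.086 = 1.086 mol

1.09 mol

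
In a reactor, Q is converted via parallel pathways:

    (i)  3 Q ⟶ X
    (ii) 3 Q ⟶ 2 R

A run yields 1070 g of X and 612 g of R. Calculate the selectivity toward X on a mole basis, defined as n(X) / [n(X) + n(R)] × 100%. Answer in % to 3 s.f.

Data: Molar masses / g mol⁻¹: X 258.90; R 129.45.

46.6 %

n(X) = 1070 / 258.90 = 4.133 mol
n(R) = 612 / 129.45 = 4.728 mol
selectivity = 4.133/(4.133+4.728) × 100 = 46.64 %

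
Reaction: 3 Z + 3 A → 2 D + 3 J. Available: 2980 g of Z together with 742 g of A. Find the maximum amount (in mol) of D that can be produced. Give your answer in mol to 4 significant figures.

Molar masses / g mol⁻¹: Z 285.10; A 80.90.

6.115 mol

n(Z) = 2980 / 285.10 = 10.45 mol
n(A) = 742.0 / 80.90 = 9.172 mol
n/ν for Z = 10.45/3 = 3.483
n/ν for A = 9.172/3 = 3.057
Smallest n/ν is A → limiting reagent.
n(D) = (2/3) × 9.172 = 6.115 mol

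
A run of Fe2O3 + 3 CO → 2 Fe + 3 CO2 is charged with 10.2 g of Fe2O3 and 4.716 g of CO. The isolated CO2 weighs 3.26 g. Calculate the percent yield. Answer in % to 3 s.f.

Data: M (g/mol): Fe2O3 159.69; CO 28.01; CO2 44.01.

44.0 %

n(Fe2O3) = 10.20 / 159.69 = 0.06387 mol
n(CO) = 4.716 / 28.01 = 0.1684 mol
n/ν → Fe2O3: 0.06387, CO: 0.05613; CO is limiting.
theoretical n(CO2) = (3/3) × 0.1684 = 0.1684 mol → 7.411 g
% yield = 3.26 / 7.411 × 100 = 43.99 %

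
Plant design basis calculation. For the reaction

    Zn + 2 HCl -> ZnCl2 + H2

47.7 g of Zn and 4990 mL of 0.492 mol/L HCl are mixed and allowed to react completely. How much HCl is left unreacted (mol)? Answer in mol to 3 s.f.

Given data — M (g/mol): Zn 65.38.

n(Zn) = 47.70 / 65.38 = 0.7296 mol
n(HCl) = 0.492 × 4990/1000 = 2.455 mol
n/ν → Zn: 0.7296, HCl: 1.228; Zn is limiting.
HCl consumed = (2/1) × 0.7296 = 1.459 mol
HCl remaining = 2.455 − 1.459 = 0.9960 mol

0.996 mol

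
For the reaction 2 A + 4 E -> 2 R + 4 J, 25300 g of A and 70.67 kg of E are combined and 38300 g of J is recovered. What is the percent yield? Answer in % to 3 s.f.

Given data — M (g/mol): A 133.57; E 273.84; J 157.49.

94.2 %

n(A) = 25300 / 133.57 = 189.4 mol
n(E) = 70.67×1000 / 273.84 = 258.1 mol
n/ν → A: 94.70, E: 64.53; E is limiting.
theoretical n(J) = (4/4) × 258.1 = 258.1 mol → 40650 g
% yield = 38300 / 40650 × 100 = 94.22 %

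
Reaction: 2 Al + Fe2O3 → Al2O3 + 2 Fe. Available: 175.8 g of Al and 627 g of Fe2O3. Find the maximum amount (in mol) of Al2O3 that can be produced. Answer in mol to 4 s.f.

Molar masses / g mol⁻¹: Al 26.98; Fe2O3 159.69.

n(Al) = 175.8 / 26.98 = 6.516 mol
n(Fe2O3) = 627.0 / 159.69 = 3.926 mol
n/ν for Al = 6.516/2 = 3.258
n/ν for Fe2O3 = 3.926/1 = 3.926
Smallest n/ν is Al → limiting reagent.
n(Al2O3) = (1/2) × 6.516 = 3.258 mol

3.258 mol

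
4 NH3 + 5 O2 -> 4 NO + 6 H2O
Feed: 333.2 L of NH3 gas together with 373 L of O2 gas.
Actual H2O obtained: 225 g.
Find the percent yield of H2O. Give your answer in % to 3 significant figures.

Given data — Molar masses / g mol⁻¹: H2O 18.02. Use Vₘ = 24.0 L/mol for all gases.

n(NH3) = 333.2 / 24.0 = 13.88 mol
n(O2) = 373.0 / 24.0 = 15.54 mol
n/ν for NH3 = 13.88/4 = 3.470
n/ν for O2 = 15.54/5 = 3.108
Smallest n/ν is O2 → limiting reagent.
theoretical n(H2O) = (6/5) × 15.54 = 18.65 mol → 336.1 g
% yield = 225 / 336.1 × 100 = 66.94 %

66.9 %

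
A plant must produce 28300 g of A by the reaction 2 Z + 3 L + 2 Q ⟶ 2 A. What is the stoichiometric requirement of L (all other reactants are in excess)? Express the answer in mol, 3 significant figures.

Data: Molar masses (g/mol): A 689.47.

61.6 mol

n(A) = 28300 / 689.47 = 41.05 mol
n(L) = (3/2) × 41.05 = 61.58 mol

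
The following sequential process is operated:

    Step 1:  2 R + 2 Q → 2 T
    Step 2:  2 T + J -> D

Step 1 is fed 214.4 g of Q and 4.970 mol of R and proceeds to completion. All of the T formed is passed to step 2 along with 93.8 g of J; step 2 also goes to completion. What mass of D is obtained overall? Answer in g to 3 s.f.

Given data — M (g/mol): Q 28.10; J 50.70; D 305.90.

Step 1:
n(Q) = 214.4 / 28.10 = 7.630 mol
n(R) = 4.970 mol
n/ν for Q = 7.630/2 = 3.815
n/ν for R = 4.970/2 = 2.485
Smallest n/ν is R → limiting reagent.
n(T) produced = (2/2) × 4.970 = 4.970 mol
Step 2:
n(T) available = 4.970 mol
n(J) = 93.80 / 50.70 = 1.850 mol
n/ν for T = 4.970/2 = 2.485
n/ν for J = 1.850/1 = 1.850
Smallest n/ν is J → limiting reagent.
n(D) = (1/1) × 1.850 = 1.850 mol
mass = 1.850 × 305.90 = 565.9 g

566 g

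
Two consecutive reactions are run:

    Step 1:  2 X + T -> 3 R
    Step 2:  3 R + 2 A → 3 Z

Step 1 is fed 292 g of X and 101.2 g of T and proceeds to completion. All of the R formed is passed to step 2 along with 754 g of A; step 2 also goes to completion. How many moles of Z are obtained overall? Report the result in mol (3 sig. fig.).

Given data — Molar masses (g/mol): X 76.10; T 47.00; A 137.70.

Step 1:
n(X) = 292.0 / 76.10 = 3.837 mol
n(T) = 101.2 / 47.00 = 2.153 mol
n/ν for X = 3.837/2 = 1.919
n/ν for T = 2.153/1 = 2.153
Smallest n/ν is X → limiting reagent.
n(R) produced = (3/2) × 3.837 = 5.756 mol
Step 2:
n(R) available = 5.756 mol
n(A) = 754.0 / 137.70 = 5.476 mol
n/ν for R = 5.756/3 = 1.919
n/ν for A = 5.476/2 = 2.738
Smallest n/ν is R → limiting reagent.
n(Z) = (3/3) × 5.756 = 5.756 mol

5.76 mol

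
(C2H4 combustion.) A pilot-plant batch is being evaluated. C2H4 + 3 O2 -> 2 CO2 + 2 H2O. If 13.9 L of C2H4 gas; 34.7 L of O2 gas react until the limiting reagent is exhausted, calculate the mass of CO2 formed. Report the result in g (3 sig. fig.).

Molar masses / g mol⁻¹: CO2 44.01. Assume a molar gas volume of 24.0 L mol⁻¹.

42.4 g

n(C2H4) = 13.90 / 24.0 = 0.5792 mol
n(O2) = 34.70 / 24.0 = 1.446 mol
n/ν for C2H4 = 0.5792/1 = 0.5792
n/ν for O2 = 1.446/3 = 0.4820
Smallest n/ν is O2 → limiting reagent.
n(CO2) = (2/3) × 1.446 = 0.9640 mol
mass = 0.9640 × 44.01 = 42.43 g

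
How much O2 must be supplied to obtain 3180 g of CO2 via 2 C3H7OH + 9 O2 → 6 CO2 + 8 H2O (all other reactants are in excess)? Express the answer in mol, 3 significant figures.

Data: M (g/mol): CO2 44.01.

108 mol

n(CO2) = 3180 / 44.01 = 72.26 mol
n(O2) = (9/6) × 72.26 = 108.4 mol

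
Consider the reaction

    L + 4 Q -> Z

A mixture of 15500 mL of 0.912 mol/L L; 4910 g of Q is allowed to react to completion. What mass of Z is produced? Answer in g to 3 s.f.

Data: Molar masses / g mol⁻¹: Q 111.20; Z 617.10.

6810 g

n(L) = 0.912 × 15500/1000 = 14.14 mol
n(Q) = 4910 / 111.20 = 44.15 mol
n/ν for L = 14.14/1 = 14.14
n/ν for Q = 44.15/4 = 11.04
Smallest n/ν is Q → limiting reagent.
n(Z) = (1/4) × 44.15 = 11.04 mol
mass = 11.04 × 617.10 = 6813 g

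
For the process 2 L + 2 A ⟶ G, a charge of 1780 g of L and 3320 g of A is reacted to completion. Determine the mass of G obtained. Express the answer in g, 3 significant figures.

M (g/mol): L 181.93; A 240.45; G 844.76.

n(L) = 1780 / 181.93 = 9.784 mol
n(A) = 3320 / 240.45 = 13.81 mol
n/ν → L: 4.892, A: 6.905; L is limiting.
n(G) = (1/2) × 9.784 = 4.892 mol
mass = 4.892 × 844.76 = 4133 g

4130 g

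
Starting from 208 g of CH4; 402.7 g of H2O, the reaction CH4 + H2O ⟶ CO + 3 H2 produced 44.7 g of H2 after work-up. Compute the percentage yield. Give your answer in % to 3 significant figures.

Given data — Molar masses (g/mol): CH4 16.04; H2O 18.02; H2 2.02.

n(CH4) = 208.0 / 16.04 = 12.97 mol
n(H2O) = 402.7 / 18.02 = 22.35 mol
n/ν for CH4 = 12.97/1 = 12.97
n/ν for H2O = 22.35/1 = 22.35
Smallest n/ν is CH4 → limiting reagent.
theoretical n(H2) = (3/1) × 12.97 = 38.91 mol → 78.60 g
% yield = 44.7 / 78.60 × 100 = 56.87 %

56.9 %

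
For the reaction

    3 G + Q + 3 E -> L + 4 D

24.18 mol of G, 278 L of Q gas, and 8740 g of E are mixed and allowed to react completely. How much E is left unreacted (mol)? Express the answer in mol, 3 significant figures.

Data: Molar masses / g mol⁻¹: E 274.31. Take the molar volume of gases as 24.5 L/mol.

n(G) = 24.18 mol
n(Q) = 278.0 / 24.5 = 11.35 mol
n(E) = 8740 / 274.31 = 31.86 mol
n/ν for G = 24.18/3 = 8.060
n/ν for Q = 11.35/1 = 11.35
n/ν for E = 31.86/3 = 10.62
Smallest n/ν is G → limiting reagent.
E consumed = (3/3) × 24.18 = 24.18 mol
E remaining = 31.86 − 24.18 = 7.680 mol

7.68 mol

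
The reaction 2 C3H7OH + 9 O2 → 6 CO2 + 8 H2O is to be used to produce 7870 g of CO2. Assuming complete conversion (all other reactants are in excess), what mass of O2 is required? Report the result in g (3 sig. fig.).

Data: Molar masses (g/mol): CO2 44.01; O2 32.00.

n(CO2) = 7870 / 44.01 = 178.8 mol
n(O2) = (9/6) × 178.8 = 268.2 mol
mass = 268.2 × 32.00 = 8582 g

8580 g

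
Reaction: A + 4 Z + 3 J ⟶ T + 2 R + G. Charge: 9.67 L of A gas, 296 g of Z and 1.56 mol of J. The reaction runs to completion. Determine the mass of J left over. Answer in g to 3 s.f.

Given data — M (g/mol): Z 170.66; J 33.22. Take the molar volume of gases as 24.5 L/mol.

12.5 g

n(A) = 9.670 / 24.5 = 0.3947 mol
n(Z) = 296.0 / 170.66 = 1.734 mol
n(J) = 1.560 mol
n/ν for A = 0.3947/1 = 0.3947
n/ν for Z = 1.734/4 = 0.4335
n/ν for J = 1.560/3 = 0.5200
Smallest n/ν is A → limiting reagent.
J consumed = (3/1) × 0.3947 = 1.184 mol
J remaining = 1.560 − 1.184 = 0.3760 mol
mass = 0.3760 × 33.22 = 12.49 g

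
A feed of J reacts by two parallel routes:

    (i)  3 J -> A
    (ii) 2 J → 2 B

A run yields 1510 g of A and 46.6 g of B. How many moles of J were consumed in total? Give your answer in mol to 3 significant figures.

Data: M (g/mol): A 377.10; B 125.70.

n(A) = 1510 / 377.10 = 4.004 mol
n(B) = 46.6 / 125.70 = 0.3707 mol
n(J) via (i) = (3/1)×4.004 = 12.01 mol
n(J) via (ii) = (2/2)×0.3707 = 0.3707 mol
total n(J) = 12.01 + 0.3707 = 12.38 mol

12.4 mol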